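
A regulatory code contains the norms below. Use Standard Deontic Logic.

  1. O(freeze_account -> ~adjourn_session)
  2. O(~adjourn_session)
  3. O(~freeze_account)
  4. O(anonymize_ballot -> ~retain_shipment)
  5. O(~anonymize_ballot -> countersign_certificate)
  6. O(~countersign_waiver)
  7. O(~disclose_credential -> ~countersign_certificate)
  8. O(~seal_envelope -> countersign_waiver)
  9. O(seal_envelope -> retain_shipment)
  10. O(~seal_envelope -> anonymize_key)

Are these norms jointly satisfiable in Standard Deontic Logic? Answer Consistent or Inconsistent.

Premise 1 is O(freeze_account -> ~adjourn_session); even if O(~adjourn_session) held, inferring O(freeze_account) would be affirming the consequent — invalid.
So O(freeze_account) is not derivable, and the apparent clash with O(~freeze_account) does not arise.
A world satisfying every obligation exists (e.g. adjourn_session=false, anonymize_ballot=false, anonymize_key=false, countersign_certificate=true, countersign_waiver=false, disclose_credential=true, freeze_account=false, retain_shipment=true, seal_envelope=true); no atom is both obligatory and forbidden, so the set is consistent.

Consistent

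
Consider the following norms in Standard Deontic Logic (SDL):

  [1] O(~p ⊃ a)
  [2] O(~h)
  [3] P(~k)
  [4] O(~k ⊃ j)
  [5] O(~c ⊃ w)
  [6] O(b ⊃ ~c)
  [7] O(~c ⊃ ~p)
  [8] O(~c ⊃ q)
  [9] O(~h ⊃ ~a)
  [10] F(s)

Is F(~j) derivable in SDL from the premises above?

Premise 4 is O(~k ⊃ j), but O(~k) is not derivable from the premises (the permission P(~k) asserts only ~O(k), not O(~k)), so it does not yield O(j).
No other premise forces O(j). An ideal world satisfying every premise can still have ~j true, so F(~j) is not derivable.

No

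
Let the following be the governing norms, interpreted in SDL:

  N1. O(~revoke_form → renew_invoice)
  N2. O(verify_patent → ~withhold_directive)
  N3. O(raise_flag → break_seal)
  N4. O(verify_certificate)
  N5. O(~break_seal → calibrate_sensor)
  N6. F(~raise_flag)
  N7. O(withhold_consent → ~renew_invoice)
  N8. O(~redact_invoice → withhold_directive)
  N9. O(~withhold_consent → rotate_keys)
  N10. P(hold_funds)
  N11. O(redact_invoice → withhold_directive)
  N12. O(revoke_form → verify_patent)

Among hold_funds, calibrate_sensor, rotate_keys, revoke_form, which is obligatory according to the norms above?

rotate_keys

Premises 11 and 8 cover both cases: O(redact_invoice → withhold_directive) and O(~redact_invoice → withhold_directive). Since redact_invoice ∨ ~redact_invoice is a tautology, O(withhold_directive) follows.
Premise 2 is O(verify_patent → ~withhold_directive); contrapositively O(withhold_directive → ~verify_patent). Since O(withhold_directive) holds, K gives O(~verify_patent).
Premise 12, O(revoke_form → verify_patent), contraposes to O(~verify_patent → ~revoke_form); with O(~verify_patent) we get O(~revoke_form).
From O(~revoke_form) and premise 1, O(~revoke_form → renew_invoice), we obtain O(renew_invoice).
Premise 7 is O(withhold_consent → ~renew_invoice); contrapositively O(renew_invoice → ~withhold_consent). Since O(renew_invoice) holds, K gives O(~withhold_consent).
From O(~withhold_consent) and premise 9, O(~withhold_consent → rotate_keys), we obtain O(rotate_keys).
So O(rotate_keys) holds — rotate_keys is obligatory. None of the other listed options is made obligatory by any chain of premises.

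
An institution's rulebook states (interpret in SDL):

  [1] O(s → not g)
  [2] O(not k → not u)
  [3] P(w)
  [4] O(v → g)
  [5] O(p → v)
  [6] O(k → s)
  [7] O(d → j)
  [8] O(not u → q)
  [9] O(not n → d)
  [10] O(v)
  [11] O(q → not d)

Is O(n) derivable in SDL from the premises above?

Premise 10 states O(v) outright.
From O(v) and premise 4, O(v → g), we obtain O(g).
Premise 1 is O(s → not g); contrapositively O(g → not s). Since O(g) holds, K gives O(not s).
Premise 6 is O(k → s); contrapositively O(not s → not k). Since O(not s) holds, K gives O(not k).
From O(not k) and premise 2, O(not k → not u), we obtain O(not u).
Applying K to premise 8 (O(not u → q)) and O(not u) yields O(q).
With premise 11, O(q → not d), the K-axiom yields O(not d).
Premise 9, O(not n → d), contraposes to O(not d → n); with O(not d) we get O(n).
Premises 3, 5, 7 do not contribute to this derivation.
So O(n) follows.

Yes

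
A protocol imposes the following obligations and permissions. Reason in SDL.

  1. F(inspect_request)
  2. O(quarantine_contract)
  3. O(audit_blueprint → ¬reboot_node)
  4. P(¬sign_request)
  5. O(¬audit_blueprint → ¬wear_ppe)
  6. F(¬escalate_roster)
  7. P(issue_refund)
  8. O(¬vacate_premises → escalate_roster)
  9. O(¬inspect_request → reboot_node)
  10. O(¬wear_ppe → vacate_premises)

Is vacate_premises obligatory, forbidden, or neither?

Obligatory

F(inspect_request) at premise 1 means O(¬inspect_request).
With premise 9, O(¬inspect_request → reboot_node), the K-axiom yields O(reboot_node).
Premise 3 is O(audit_blueprint → ¬reboot_node); contrapositively O(reboot_node → ¬audit_blueprint). Since O(reboot_node) holds, K gives O(¬audit_blueprint).
Applying K to premise 5 (O(¬audit_blueprint → ¬wear_ppe)) and O(¬audit_blueprint) yields O(¬wear_ppe).
Premise 10 is O(¬wear_ppe → vacate_premises); since O(¬wear_ppe), deontic closure gives O(vacate_premises).
Premises 2, 4, 6, 7, 8 do not contribute to this derivation.
Hence vacate_premises is obligatory.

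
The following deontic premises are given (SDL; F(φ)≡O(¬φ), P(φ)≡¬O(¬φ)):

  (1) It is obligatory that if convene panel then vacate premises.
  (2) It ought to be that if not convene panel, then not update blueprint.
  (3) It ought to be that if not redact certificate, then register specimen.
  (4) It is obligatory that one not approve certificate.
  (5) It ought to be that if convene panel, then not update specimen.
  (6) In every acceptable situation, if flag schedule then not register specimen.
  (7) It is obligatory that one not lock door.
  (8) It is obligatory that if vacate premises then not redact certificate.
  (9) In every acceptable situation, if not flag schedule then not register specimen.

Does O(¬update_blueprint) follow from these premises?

Yes

Premises 9 and 6 are O(¬flag_schedule → ¬register_specimen) and O(flag_schedule → ¬register_specimen); every ideal world satisfies ¬flag_schedule or flag_schedule, so in either case ¬register_specimen holds — hence O(¬register_specimen).
Premise 3, O(¬redact_certificate → register_specimen), contraposes to O(¬register_specimen → redact_certificate); with O(¬register_specimen) we get O(redact_certificate).
Premise 8, O(vacate_premises → ¬redact_certificate), contraposes to O(redact_certificate → ¬vacate_premises); with O(redact_certificate) we get O(¬vacate_premises).
The contrapositive of premise 1 (O(convene_panel → vacate_premises)) is O(¬vacate_premises → ¬convene_panel), and O(¬vacate_premises) is already established, so O(¬convene_panel).
With premise 2, O(¬convene_panel → ¬update_blueprint), the K-axiom yields O(¬update_blueprint).
Premises 4, 5, 7 do not contribute to this derivation.
So O(¬update_blueprint) follows.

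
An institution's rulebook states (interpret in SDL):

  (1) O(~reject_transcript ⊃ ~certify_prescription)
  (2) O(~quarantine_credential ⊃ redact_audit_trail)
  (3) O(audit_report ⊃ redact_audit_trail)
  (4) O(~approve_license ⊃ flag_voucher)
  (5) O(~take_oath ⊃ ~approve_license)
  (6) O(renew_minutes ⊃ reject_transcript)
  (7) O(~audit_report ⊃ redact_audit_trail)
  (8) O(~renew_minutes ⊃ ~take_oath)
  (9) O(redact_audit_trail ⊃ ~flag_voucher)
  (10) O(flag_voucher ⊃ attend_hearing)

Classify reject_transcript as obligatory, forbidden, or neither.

Obligatory

Premises 3 and 7 cover both cases: O(audit_report ⊃ redact_audit_trail) and O(~audit_report ⊃ redact_audit_trail). Since audit_report ∨ ~audit_report is a tautology, O(redact_audit_trail) follows.
Applying K to premise 9 (O(redact_audit_trail ⊃ ~flag_voucher)) and O(redact_audit_trail) yields O(~flag_voucher).
The contrapositive of premise 4 (O(~approve_license ⊃ flag_voucher)) is O(~flag_voucher ⊃ approve_license), and O(~flag_voucher) is already established, so O(approve_license).
Premise 5 is O(~take_oath ⊃ ~approve_license); contrapositively O(approve_license ⊃ take_oath). Since O(approve_license) holds, K gives O(take_oath).
Premise 8 is O(~renew_minutes ⊃ ~take_oath); contrapositively O(take_oath ⊃ renew_minutes). Since O(take_oath) holds, K gives O(renew_minutes).
From O(renew_minutes) and premise 6, O(renew_minutes ⊃ reject_transcript), we obtain O(reject_transcript).
Premises 1, 2, 10 do not contribute to this derivation.
Hence reject_transcript is obligatory.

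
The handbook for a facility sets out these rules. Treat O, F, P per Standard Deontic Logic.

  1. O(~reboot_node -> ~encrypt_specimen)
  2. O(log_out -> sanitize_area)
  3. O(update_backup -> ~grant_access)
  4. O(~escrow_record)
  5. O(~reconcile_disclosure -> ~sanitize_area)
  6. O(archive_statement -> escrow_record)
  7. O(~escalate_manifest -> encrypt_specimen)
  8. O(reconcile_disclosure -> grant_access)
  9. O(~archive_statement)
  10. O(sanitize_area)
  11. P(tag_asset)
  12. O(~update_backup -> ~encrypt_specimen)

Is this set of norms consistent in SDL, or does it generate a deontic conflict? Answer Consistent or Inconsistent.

Premise 6 is O(archive_statement -> escrow_record), but O(archive_statement) is not derivable from the premises, so it does not yield O(escrow_record).
So O(escrow_record) is not derivable, and the apparent clash with O(~escrow_record) does not arise.
A world satisfying every obligation exists (e.g. archive_statement=false, encrypt_specimen=false, escalate_manifest=true, escrow_record=false, grant_access=true, log_out=false, reboot_node=false, reconcile_disclosure=true, sanitize_area=true, tag_asset=false, update_backup=false); no atom is both obligatory and forbidden, so the set is consistent.

Consistent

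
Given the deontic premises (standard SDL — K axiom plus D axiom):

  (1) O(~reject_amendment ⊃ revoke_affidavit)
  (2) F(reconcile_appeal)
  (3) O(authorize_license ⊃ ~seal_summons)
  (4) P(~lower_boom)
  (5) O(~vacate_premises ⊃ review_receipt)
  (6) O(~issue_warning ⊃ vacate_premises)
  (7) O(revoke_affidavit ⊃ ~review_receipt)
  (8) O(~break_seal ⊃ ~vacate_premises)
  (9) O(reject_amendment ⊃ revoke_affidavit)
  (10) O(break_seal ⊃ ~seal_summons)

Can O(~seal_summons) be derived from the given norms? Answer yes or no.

Yes

Premises 9 and 1 cover both cases: O(reject_amendment ⊃ revoke_affidavit) and O(~reject_amendment ⊃ revoke_affidavit). Since reject_amendment ∨ ~reject_amendment is a tautology, O(revoke_affidavit) follows.
With premise 7, O(revoke_affidavit ⊃ ~review_receipt), the K-axiom yields O(~review_receipt).
Premise 5, O(~vacate_premises ⊃ review_receipt), contraposes to O(~review_receipt ⊃ vacate_premises); with O(~review_receipt) we get O(vacate_premises).
The contrapositive of premise 8 (O(~break_seal ⊃ ~vacate_premises)) is O(vacate_premises ⊃ break_seal), and O(vacate_premises) is already established, so O(break_seal).
With premise 10, O(break_seal ⊃ ~seal_summons), the K-axiom yields O(~seal_summons).
Premises 2, 3, 4, 6 do not contribute to this derivation.
So O(~seal_summons) follows.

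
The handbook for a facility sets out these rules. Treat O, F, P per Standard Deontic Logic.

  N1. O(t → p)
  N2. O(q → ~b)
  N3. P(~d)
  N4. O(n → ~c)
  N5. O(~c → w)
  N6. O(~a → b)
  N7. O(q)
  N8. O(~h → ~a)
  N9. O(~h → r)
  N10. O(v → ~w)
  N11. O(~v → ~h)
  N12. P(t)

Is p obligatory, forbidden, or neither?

Premise 1 is O(t → p), but O(t) is not derivable from the premises (the permission P(t) asserts only ~O(~t), not O(t)), so it does not yield O(p).
No premise or chain of K-axiom applications forces O(p), and none forces O(~p). So p is neither obligatory nor forbidden under these norms.

Neither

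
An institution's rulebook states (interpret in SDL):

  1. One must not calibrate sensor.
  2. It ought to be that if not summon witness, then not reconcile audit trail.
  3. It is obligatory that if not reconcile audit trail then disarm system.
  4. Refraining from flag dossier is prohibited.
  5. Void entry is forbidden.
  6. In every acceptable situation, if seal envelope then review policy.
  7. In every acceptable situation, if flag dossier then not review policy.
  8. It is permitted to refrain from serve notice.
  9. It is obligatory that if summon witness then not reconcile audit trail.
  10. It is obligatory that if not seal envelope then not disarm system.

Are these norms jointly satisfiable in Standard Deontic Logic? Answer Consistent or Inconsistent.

Premises 2 and 9 are O(¬summon_witness → ¬reconcile_audit_trail) and O(summon_witness → ¬reconcile_audit_trail); every ideal world satisfies ¬summon_witness or summon_witness, so in either case ¬reconcile_audit_trail holds — hence O(¬reconcile_audit_trail).
With premise 3, O(¬reconcile_audit_trail → disarm_system), the K-axiom yields O(disarm_system).
Premise 10, O(¬seal_envelope → ¬disarm_system), contraposes to O(disarm_system → seal_envelope); with O(disarm_system) we get O(seal_envelope).
Premise 6 is O(seal_envelope → review_policy); since O(seal_envelope), deontic closure gives O(review_policy).
Premise 7 is O(flag_dossier → ¬review_policy); contrapositively O(review_policy → ¬flag_dossier). Since O(review_policy) holds, K gives O(¬flag_dossier).
But premise 4, F(¬flag_dossier), means O(flag_dossier).
We now have both O(¬flag_dossier) and O(flag_dossier) — flag_dossier is simultaneously obligatory and forbidden, violating the D-axiom.

Inconsistent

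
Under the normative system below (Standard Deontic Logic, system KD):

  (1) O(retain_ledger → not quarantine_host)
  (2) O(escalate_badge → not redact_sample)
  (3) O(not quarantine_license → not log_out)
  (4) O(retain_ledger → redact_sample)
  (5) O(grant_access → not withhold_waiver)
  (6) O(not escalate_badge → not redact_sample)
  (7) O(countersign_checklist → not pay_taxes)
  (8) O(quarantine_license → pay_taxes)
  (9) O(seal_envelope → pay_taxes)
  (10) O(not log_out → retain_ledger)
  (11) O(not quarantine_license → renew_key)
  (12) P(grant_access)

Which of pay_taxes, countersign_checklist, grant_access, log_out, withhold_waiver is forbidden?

countersign_checklist

Premises 2 and 6 cover both cases: O(escalate_badge → not redact_sample) and O(not escalate_badge → not redact_sample). Since escalate_badge ∨ not escalate_badge is a tautology, O(not redact_sample) follows.
Premise 4, O(retain_ledger → redact_sample), contraposes to O(not redact_sample → not retain_ledger); with O(not redact_sample) we get O(not retain_ledger).
Premise 10 is O(not log_out → retain_ledger); contrapositively O(not retain_ledger → log_out). Since O(not retain_ledger) holds, K gives O(log_out).
Premise 3 is O(not quarantine_license → not log_out); contrapositively O(log_out → quarantine_license). Since O(log_out) holds, K gives O(quarantine_license).
Applying K to premise 8 (O(quarantine_license → pay_taxes)) and O(quarantine_license) yields O(pay_taxes).
Premise 7, O(countersign_checklist → not pay_taxes), contraposes to O(pay_taxes → not countersign_checklist); with O(pay_taxes) we get O(not countersign_checklist).
So O(not countersign_checklist) holds, i.e. countersign_checklist is forbidden. None of the other listed options is forbidden under the premises.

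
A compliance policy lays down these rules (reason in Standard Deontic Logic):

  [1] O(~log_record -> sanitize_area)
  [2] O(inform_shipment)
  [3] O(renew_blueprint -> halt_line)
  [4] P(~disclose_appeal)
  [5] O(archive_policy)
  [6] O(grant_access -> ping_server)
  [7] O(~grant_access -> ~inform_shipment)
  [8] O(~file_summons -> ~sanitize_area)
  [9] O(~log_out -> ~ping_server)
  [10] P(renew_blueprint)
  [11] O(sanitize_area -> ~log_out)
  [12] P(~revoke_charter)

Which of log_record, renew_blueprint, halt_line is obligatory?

From premise 2 we have O(inform_shipment).
The contrapositive of premise 7 (O(~grant_access -> ~inform_shipment)) is O(inform_shipment -> grant_access), and O(inform_shipment) is already established, so O(grant_access).
Applying K to premise 6 (O(grant_access -> ping_server)) and O(grant_access) yields O(ping_server).
The contrapositive of premise 9 (O(~log_out -> ~ping_server)) is O(ping_server -> log_out), and O(ping_server) is already established, so O(log_out).
Premise 11 is O(sanitize_area -> ~log_out); contrapositively O(log_out -> ~sanitize_area). Since O(log_out) holds, K gives O(~sanitize_area).
The contrapositive of premise 1 (O(~log_record -> sanitize_area)) is O(~sanitize_area -> log_record), and O(~sanitize_area) is already established, so O(log_record).
So O(log_record) holds — log_record is obligatory. None of the other listed options is made obligatory by any chain of premises.

log_record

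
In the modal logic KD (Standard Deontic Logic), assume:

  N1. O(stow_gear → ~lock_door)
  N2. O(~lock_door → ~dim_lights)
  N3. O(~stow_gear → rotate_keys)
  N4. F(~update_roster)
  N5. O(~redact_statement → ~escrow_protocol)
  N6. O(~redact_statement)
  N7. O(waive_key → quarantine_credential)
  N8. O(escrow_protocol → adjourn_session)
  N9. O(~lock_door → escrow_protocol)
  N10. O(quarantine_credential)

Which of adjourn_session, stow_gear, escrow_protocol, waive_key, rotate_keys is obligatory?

Premise 6 states O(~redact_statement) outright.
From O(~redact_statement) and premise 5, O(~redact_statement → ~escrow_protocol), we obtain O(~escrow_protocol).
Premise 9 is O(~lock_door → escrow_protocol); contrapositively O(~escrow_protocol → lock_door). Since O(~escrow_protocol) holds, K gives O(lock_door).
Premise 1 is O(stow_gear → ~lock_door); contrapositively O(lock_door → ~stow_gear). Since O(lock_door) holds, K gives O(~stow_gear).
From O(~stow_gear) and premise 3, O(~stow_gear → rotate_keys), we obtain O(rotate_keys).
So O(rotate_keys) holds — rotate_keys is obligatory. None of the other listed options is made obligatory by any chain of premises.

rotate_keys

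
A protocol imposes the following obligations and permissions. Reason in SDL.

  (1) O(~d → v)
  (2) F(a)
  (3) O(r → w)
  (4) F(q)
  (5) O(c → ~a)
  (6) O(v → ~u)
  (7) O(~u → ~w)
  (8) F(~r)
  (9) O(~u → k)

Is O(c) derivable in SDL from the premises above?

No

Premise 5 is O(c → ~a); even if O(~a) held, inferring O(c) would be affirming the consequent — invalid.
No other premise forces O(c). An ideal world satisfying every premise can still have c false, so O(c) is not derivable.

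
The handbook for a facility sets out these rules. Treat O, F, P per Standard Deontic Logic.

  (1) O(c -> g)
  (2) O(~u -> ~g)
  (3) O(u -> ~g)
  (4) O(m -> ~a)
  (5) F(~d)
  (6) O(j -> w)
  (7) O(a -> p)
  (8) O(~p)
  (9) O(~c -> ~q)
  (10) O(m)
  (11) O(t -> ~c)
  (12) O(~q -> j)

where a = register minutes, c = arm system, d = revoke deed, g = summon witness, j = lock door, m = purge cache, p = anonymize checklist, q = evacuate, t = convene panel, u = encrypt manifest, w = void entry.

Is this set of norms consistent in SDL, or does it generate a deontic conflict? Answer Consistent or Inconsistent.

Consistent

Premise 7 is O(a -> p), but O(a) is not derivable from the premises, so it does not yield O(p).
So O(p) is not derivable, and the apparent clash with O(~p) does not arise.
A world satisfying every obligation exists (e.g. a=false, c=false, d=true, g=false, j=true, m=true, p=false, q=false, t=false, u=false, w=true); no atom is both obligatory and forbidden, so the set is consistent.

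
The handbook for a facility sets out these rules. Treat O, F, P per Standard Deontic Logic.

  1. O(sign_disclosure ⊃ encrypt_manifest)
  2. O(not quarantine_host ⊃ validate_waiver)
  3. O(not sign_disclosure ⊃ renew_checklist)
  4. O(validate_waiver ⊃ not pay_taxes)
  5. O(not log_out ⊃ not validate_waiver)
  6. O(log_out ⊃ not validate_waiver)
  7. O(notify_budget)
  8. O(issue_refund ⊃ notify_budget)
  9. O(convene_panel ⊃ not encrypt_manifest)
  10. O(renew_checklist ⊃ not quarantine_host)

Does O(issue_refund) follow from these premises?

No

Premise 8 is O(issue_refund ⊃ notify_budget); even if O(notify_budget) held, inferring O(issue_refund) would be affirming the consequent — invalid.
No other premise forces O(issue_refund). An ideal world satisfying every premise can still have issue_refund false, so O(issue_refund) is not derivable.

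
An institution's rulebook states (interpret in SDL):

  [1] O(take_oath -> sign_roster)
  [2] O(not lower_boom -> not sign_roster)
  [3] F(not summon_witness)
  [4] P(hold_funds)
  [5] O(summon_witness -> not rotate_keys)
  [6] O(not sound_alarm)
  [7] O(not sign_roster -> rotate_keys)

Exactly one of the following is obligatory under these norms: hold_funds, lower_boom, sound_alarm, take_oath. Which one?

Premise 3, F(not summon_witness), is equivalent to O(summon_witness).
Premise 5 is O(summon_witness -> not rotate_keys); since O(summon_witness), deontic closure gives O(not rotate_keys).
Premise 7, O(not sign_roster -> rotate_keys), contraposes to O(not rotate_keys -> sign_roster); with O(not rotate_keys) we get O(sign_roster).
Premise 2 is O(not lower_boom -> not sign_roster); contrapositively O(sign_roster -> lower_boom). Since O(sign_roster) holds, K gives O(lower_boom).
So O(lower_boom) holds — lower_boom is obligatory. None of the other listed options is made obligatory by any chain of premises.

lower_boom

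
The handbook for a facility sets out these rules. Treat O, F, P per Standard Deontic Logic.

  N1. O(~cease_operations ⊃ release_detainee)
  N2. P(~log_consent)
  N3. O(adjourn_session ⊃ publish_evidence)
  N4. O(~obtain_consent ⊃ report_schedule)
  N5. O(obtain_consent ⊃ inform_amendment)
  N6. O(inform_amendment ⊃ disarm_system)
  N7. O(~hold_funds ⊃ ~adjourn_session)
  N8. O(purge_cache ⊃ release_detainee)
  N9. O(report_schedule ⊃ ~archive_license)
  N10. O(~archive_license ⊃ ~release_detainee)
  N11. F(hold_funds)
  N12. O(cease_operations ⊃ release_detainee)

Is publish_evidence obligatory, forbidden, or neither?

Premise 3 is O(adjourn_session ⊃ publish_evidence), but O(adjourn_session) is not derivable from the premises, so it does not yield O(publish_evidence).
No premise or chain of K-axiom applications forces O(publish_evidence), and none forces O(~publish_evidence). So publish_evidence is neither obligatory nor forbidden under these norms.

Neither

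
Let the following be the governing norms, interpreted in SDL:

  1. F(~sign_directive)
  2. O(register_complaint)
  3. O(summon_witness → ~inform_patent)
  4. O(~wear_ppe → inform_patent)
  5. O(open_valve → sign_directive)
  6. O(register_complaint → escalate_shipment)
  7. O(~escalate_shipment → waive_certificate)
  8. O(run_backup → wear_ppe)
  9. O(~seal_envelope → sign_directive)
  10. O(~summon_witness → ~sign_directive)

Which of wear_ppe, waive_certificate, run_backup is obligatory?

F(~sign_directive) at premise 1 means O(sign_directive).
Premise 10 is O(~summon_witness → ~sign_directive); contrapositively O(sign_directive → summon_witness). Since O(sign_directive) holds, K gives O(summon_witness).
Applying K to premise 3 (O(summon_witness → ~inform_patent)) and O(summon_witness) yields O(~inform_patent).
Premise 4, O(~wear_ppe → inform_patent), contraposes to O(~inform_patent → wear_ppe); with O(~inform_patent) we get O(wear_ppe).
So O(wear_ppe) holds — wear_ppe is obligatory. None of the other listed options is made obligatory by any chain of premises.

wear_ppe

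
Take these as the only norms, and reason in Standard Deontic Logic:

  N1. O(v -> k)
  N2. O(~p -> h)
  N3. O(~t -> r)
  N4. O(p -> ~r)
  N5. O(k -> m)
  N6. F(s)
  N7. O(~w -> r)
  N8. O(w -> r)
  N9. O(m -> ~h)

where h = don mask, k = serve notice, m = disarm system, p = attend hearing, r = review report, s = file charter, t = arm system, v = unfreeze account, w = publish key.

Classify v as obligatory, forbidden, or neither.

Premises 7 and 8 cover both cases: O(~w -> r) and O(w -> r). Since ~w ∨ w is a tautology, O(r) follows.
Premise 4, O(p -> ~r), contraposes to O(r -> ~p); with O(r) we get O(~p).
Premise 2 is O(~p -> h); since O(~p), deontic closure gives O(h).
The contrapositive of premise 9 (O(m -> ~h)) is O(h -> ~m), and O(h) is already established, so O(~m).
Premise 5, O(k -> m), contraposes to O(~m -> ~k); with O(~m) we get O(~k).
Premise 1, O(v -> k), contraposes to O(~k -> ~v); with O(~k) we get O(~v).
Premises 3, 6 do not contribute to this derivation.
Thus O(~v), which is F(v): v is forbidden.

Forbidden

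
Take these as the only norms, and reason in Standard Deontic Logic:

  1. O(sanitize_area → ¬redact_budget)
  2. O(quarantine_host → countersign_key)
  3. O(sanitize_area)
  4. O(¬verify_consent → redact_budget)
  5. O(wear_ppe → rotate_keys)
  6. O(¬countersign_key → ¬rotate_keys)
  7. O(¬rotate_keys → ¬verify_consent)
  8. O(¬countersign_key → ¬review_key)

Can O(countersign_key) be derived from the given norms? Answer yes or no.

Premise 3 states O(sanitize_area) outright.
With premise 1, O(sanitize_area → ¬redact_budget), the K-axiom yields O(¬redact_budget).
The contrapositive of premise 4 (O(¬verify_consent → redact_budget)) is O(¬redact_budget → verify_consent), and O(¬redact_budget) is already established, so O(verify_consent).
Premise 7, O(¬rotate_keys → ¬verify_consent), contraposes to O(verify_consent → rotate_keys); with O(verify_consent) we get O(rotate_keys).
Premise 6, O(¬countersign_key → ¬rotate_keys), contraposes to O(rotate_keys → countersign_key); with O(rotate_keys) we get O(countersign_key).
Premises 2, 5, 8 do not contribute to this derivation.
So O(countersign_key) follows.

Yes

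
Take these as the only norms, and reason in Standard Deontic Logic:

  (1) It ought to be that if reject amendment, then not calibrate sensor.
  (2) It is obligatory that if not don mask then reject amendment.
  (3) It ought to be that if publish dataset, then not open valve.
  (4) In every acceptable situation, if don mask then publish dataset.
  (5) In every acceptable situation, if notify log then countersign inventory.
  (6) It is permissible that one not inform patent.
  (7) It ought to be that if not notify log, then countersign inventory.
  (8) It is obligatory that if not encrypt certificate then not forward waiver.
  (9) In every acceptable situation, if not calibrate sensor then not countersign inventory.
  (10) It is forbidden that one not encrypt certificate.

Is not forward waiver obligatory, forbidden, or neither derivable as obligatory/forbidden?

Premise 8 is O(¬encrypt_certificate → ¬forward_waiver), but O(¬encrypt_certificate) is not derivable from the premises, so it does not yield O(¬forward_waiver).
No premise or chain of K-axiom applications forces O(¬forward_waiver), and none forces O(forward_waiver). So ¬forward_waiver is neither obligatory nor forbidden under these norms.

Neither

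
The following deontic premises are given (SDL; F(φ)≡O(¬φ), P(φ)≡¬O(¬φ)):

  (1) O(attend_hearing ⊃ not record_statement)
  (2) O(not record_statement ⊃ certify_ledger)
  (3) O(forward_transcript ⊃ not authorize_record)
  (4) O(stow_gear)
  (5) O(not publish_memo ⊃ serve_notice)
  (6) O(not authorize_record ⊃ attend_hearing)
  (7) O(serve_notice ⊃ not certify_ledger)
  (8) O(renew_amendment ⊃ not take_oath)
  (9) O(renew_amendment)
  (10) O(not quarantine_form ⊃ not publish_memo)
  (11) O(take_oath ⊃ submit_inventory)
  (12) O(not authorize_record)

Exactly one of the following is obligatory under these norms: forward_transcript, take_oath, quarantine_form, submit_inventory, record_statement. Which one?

quarantine_form

From premise 12 we have O(not authorize_record).
With premise 6, O(not authorize_record ⊃ attend_hearing), the K-axiom yields O(attend_hearing).
Applying K to premise 1 (O(attend_hearing ⊃ not record_statement)) and O(attend_hearing) yields O(not record_statement).
From O(not record_statement) and premise 2, O(not record_statement ⊃ certify_ledger), we obtain O(certify_ledger).
The contrapositive of premise 7 (O(serve_notice ⊃ not certify_ledger)) is O(certify_ledger ⊃ not serve_notice), and O(certify_ledger) is already established, so O(not serve_notice).
Premise 5, O(not publish_memo ⊃ serve_notice), contraposes to O(not serve_notice ⊃ publish_memo); with O(not serve_notice) we get O(publish_memo).
Premise 10 is O(not quarantine_form ⊃ not publish_memo); contrapositively O(publish_memo ⊃ quarantine_form). Since O(publish_memo) holds, K gives O(quarantine_form).
So O(quarantine_form) holds — quarantine_form is obligatory. None of the other listed options is made obligatory by any chain of premises.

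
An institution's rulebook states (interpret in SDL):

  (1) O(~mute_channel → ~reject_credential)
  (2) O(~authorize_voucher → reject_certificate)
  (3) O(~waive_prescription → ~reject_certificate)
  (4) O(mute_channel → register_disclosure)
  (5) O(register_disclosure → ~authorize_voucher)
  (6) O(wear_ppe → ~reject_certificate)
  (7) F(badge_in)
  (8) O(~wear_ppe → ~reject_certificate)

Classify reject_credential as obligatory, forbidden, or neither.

Forbidden

By case analysis on wear_ppe: premise 6 gives O(wear_ppe → ~reject_certificate) and premise 8 gives O(~wear_ppe → ~reject_certificate), so O(~reject_certificate) either way.
Premise 2 is O(~authorize_voucher → reject_certificate); contrapositively O(~reject_certificate → authorize_voucher). Since O(~reject_certificate) holds, K gives O(authorize_voucher).
Premise 5 is O(register_disclosure → ~authorize_voucher); contrapositively O(authorize_voucher → ~register_disclosure). Since O(authorize_voucher) holds, K gives O(~register_disclosure).
Premise 4, O(mute_channel → register_disclosure), contraposes to O(~register_disclosure → ~mute_channel); with O(~register_disclosure) we get O(~mute_channel).
From O(~mute_channel) and premise 1, O(~mute_channel → ~reject_credential), we obtain O(~reject_credential).
Premises 3, 7 do not contribute to this derivation.
Thus O(~reject_credential), which is F(reject_credential): reject_credential is forbidden.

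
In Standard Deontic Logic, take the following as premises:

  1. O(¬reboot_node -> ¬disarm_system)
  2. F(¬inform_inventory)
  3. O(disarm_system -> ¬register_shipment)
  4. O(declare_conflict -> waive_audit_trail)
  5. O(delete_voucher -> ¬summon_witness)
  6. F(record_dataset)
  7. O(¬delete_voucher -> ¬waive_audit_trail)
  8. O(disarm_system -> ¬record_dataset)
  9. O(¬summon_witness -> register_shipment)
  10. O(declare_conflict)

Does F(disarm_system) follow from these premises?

Yes

Premise 10 states O(declare_conflict) outright.
Premise 4 is O(declare_conflict -> waive_audit_trail); since O(declare_conflict), deontic closure gives O(waive_audit_trail).
Premise 7, O(¬delete_voucher -> ¬waive_audit_trail), contraposes to O(waive_audit_trail -> delete_voucher); with O(waive_audit_trail) we get O(delete_voucher).
Premise 5 is O(delete_voucher -> ¬summon_witness); since O(delete_voucher), deontic closure gives O(¬summon_witness).
From O(¬summon_witness) and premise 9, O(¬summon_witness -> register_shipment), we obtain O(register_shipment).
Premise 3, O(disarm_system -> ¬register_shipment), contraposes to O(register_shipment -> ¬disarm_system); with O(register_shipment) we get O(¬disarm_system).
Premises 1, 2, 6, 8 do not contribute to this derivation.
So O(¬disarm_system) holds, i.e. F(disarm_system). The claim follows.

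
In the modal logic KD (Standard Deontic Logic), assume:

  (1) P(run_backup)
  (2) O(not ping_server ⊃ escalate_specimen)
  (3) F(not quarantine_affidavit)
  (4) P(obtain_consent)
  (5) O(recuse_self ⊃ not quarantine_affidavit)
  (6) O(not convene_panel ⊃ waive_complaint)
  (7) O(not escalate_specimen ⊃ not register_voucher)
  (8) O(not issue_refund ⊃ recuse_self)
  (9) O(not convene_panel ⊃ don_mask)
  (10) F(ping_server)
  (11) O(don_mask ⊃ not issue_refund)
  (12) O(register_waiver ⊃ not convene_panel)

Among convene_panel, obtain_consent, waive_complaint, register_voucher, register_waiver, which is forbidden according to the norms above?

Premise 3, F(not quarantine_affidavit), is equivalent to O(quarantine_affidavit).
The contrapositive of premise 5 (O(recuse_self ⊃ not quarantine_affidavit)) is O(quarantine_affidavit ⊃ not recuse_self), and O(quarantine_affidavit) is already established, so O(not recuse_self).
The contrapositive of premise 8 (O(not issue_refund ⊃ recuse_self)) is O(not recuse_self ⊃ issue_refund), and O(not recuse_self) is already established, so O(issue_refund).
Premise 11, O(don_mask ⊃ not issue_refund), contraposes to O(issue_refund ⊃ not don_mask); with O(issue_refund) we get O(not don_mask).
Premise 9 is O(not convene_panel ⊃ don_mask); contrapositively O(not don_mask ⊃ convene_panel). Since O(not don_mask) holds, K gives O(convene_panel).
Premise 12, O(register_waiver ⊃ not convene_panel), contraposes to O(convene_panel ⊃ not register_waiver); with O(convene_panel) we get O(not register_waiver).
So O(not register_waiver) holds, i.e. register_waiver is forbidden. None of the other listed options is forbidden under the premises.

register_waiver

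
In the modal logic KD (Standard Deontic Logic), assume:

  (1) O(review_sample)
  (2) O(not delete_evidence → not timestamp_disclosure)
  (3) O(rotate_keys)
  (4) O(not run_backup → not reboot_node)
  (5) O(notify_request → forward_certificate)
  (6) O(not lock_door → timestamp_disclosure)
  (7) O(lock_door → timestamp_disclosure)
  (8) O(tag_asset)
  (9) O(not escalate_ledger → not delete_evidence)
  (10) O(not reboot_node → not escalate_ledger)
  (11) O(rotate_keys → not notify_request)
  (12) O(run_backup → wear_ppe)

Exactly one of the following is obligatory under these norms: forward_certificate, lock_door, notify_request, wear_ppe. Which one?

By case analysis on not lock_door: premise 6 gives O(not lock_door → timestamp_disclosure) and premise 7 gives O(lock_door → timestamp_disclosure), so O(timestamp_disclosure) either way.
The contrapositive of premise 2 (O(not delete_evidence → not timestamp_disclosure)) is O(timestamp_disclosure → delete_evidence), and O(timestamp_disclosure) is already established, so O(delete_evidence).
Premise 9 is O(not escalate_ledger → not delete_evidence); contrapositively O(delete_evidence → escalate_ledger). Since O(delete_evidence) holds, K gives O(escalate_ledger).
Premise 10 is O(not reboot_node → not escalate_ledger); contrapositively O(escalate_ledger → reboot_node). Since O(escalate_ledger) holds, K gives O(reboot_node).
Premise 4, O(not run_backup → not reboot_node), contraposes to O(reboot_node → run_backup); with O(reboot_node) we get O(run_backup).
With premise 12, O(run_backup → wear_ppe), the K-axiom yields O(wear_ppe).
So O(wear_ppe) holds — wear_ppe is obligatory. None of the other listed options is made obligatory by any chain of premises.

wear_ppe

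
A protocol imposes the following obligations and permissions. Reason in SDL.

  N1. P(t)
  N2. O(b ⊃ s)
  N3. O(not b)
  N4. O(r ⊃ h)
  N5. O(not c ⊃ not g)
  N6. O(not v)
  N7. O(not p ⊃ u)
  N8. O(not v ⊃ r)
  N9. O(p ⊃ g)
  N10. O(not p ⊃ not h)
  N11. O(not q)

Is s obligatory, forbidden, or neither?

Neither

Premise 2 is O(b ⊃ s), but O(b) is not derivable from the premises, so it does not yield O(s).
No premise or chain of K-axiom applications forces O(s), and none forces O(not s). So s is neither obligatory nor forbidden under these norms.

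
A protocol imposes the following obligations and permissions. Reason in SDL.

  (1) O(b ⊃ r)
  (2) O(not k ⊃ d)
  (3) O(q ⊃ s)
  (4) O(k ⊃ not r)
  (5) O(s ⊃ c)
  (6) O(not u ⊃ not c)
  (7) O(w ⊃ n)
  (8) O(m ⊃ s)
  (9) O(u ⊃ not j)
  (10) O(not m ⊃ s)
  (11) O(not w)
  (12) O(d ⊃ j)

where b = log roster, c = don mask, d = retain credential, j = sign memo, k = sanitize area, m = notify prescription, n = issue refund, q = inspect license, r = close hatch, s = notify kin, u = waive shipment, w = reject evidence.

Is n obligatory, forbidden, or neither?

Premise 7 is O(w ⊃ n), but O(w) is not derivable from the premises, so it does not yield O(n).
No premise or chain of K-axiom applications forces O(n), and none forces O(not n). So n is neither obligatory nor forbidden under these norms.

Neither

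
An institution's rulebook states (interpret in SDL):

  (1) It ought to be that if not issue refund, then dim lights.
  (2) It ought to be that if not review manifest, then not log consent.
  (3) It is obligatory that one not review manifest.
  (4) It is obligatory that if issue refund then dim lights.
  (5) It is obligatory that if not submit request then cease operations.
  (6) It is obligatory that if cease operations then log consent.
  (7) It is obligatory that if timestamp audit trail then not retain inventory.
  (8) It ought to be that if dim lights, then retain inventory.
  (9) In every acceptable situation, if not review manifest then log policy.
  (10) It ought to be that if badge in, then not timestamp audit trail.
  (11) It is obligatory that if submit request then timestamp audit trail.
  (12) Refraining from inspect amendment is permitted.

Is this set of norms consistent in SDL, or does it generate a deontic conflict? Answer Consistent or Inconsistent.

Premises 1 and 4 cover both cases: O(¬issue_refund → dim_lights) and O(issue_refund → dim_lights). Since ¬issue_refund ∨ issue_refund is a tautology, O(dim_lights) follows.
With premise 8, O(dim_lights → retain_inventory), the K-axiom yields O(retain_inventory).
Premise 7, O(timestamp_audit_trail → ¬retain_inventory), contraposes to O(retain_inventory → ¬timestamp_audit_trail); with O(retain_inventory) we get O(¬timestamp_audit_trail).
The contrapositive of premise 11 (O(submit_request → timestamp_audit_trail)) is O(¬timestamp_audit_trail → ¬submit_request), and O(¬timestamp_audit_trail) is already established, so O(¬submit_request).
Applying K to premise 5 (O(¬submit_request → cease_operations)) and O(¬submit_request) yields O(cease_operations).
Applying K to premise 6 (O(cease_operations → log_consent)) and O(cease_operations) yields O(log_consent).
The contrapositive of premise 2 (O(¬review_manifest → ¬log_consent)) is O(log_consent → review_manifest), and O(log_consent) is already established, so O(review_manifest).
However, premise 3 gives O(¬review_manifest).
We now have both O(review_manifest) and O(¬review_manifest) — review_manifest is simultaneously obligatory and forbidden, violating the D-axiom.

Inconsistent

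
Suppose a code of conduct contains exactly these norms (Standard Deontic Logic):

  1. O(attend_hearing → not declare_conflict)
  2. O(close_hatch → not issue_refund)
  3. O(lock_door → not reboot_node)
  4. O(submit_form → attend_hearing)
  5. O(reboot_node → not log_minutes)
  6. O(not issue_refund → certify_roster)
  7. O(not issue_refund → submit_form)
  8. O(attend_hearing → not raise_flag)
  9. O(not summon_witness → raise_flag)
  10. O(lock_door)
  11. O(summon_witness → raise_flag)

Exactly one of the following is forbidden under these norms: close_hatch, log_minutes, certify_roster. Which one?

Premises 9 and 11 cover both cases: O(not summon_witness → raise_flag) and O(summon_witness → raise_flag). Since not summon_witness ∨ summon_witness is a tautology, O(raise_flag) follows.
Premise 8, O(attend_hearing → not raise_flag), contraposes to O(raise_flag → not attend_hearing); with O(raise_flag) we get O(not attend_hearing).
Premise 4, O(submit_form → attend_hearing), contraposes to O(not attend_hearing → not submit_form); with O(not attend_hearing) we get O(not submit_form).
The contrapositive of premise 7 (O(not issue_refund → submit_form)) is O(not submit_form → issue_refund), and O(not submit_form) is already established, so O(issue_refund).
Premise 2, O(close_hatch → not issue_refund), contraposes to O(issue_refund → not close_hatch); with O(issue_refund) we get O(not close_hatch).
So O(not close_hatch) holds, i.e. close_hatch is forbidden. None of the other listed options is forbidden under the premises.

close_hatch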